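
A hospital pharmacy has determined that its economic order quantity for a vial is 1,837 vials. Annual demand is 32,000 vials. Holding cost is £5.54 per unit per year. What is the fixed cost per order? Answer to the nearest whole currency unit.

Squaring Q* = √(2DS/H) gives Q*² = 2DS/H.
From Q* = √(2DS/H): S = Q*²H / (2D) = 1,837² × 5.54 / (2 × 32,000) = 292.1111.

S ≈ £292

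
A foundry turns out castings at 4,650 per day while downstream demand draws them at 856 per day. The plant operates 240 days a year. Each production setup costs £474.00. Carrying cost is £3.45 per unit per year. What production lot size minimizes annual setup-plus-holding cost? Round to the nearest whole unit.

Q* ≈ 8,318 castings

Annual demand D = 856 × 240 = 205,440.
Production build-up factor (1 − d/p) = 1 − 856/4,650 = 0.8159.
Q* = √(2DS / (H(1 − d/p))) = √(2 × 205,440 × 474 / (3.45 × 0.8159)).
= √(194,757,120 / 2.8149) ≈ 8317.924.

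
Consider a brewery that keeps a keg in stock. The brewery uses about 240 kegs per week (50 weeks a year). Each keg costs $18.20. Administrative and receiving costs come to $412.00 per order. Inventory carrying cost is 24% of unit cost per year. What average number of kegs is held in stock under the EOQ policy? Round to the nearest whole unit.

Annual demand D = 240 × 50 = 12,000.
Holding cost H = 0.24 × $18.20 = $4.3680 per unit per year.
Q* = √(2DS/H) = √(2 × 12,000 × 412 / 4.368) ≈ 1504.57.
Average inventory = Q*/2 ≈ 1504.57 / 2 = 752.286.

Average inventory ≈ 752 kegs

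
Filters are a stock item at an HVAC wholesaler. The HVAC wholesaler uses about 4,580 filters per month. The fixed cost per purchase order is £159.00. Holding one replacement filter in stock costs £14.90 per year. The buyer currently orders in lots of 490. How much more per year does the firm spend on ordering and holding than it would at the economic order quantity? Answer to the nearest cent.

Annual demand D = 4,580 × 12 = 54,960.
EOQ = √(2DS/H) = √(2 × 54,960 × 159 / 14.9) ≈ 1083.04.
Cost at Q* = (D/Q*)S + (Q*/2)H = √(2DSH) ≈ £16,137.27.
Cost at Q = 490: (54,960/490)×159 + (490/2)×14.9 = £17,833.96 + £3,650.50 = £21,484.46.
Excess = £21,484.46 − £16,137.27 = £5,347.19.

Extra cost ≈ £5,347.19 per year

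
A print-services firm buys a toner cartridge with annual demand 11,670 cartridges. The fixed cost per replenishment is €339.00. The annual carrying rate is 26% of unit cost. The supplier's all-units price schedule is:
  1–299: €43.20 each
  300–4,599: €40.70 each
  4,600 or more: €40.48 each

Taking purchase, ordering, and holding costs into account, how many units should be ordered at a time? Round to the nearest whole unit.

Q* ≈ 865 cartridges

Holding cost per unit per year at price C is H = 0.26·C.
For each price level, check whether its EOQ is feasible; otherwise the best quantity at that price is the breakpoint.
Tier 1 (€43.20): EOQ = 839.3 exceeds tier's upper bound 299, so this tier is dominated.
EOQ at €40.70 = 864.7 (feasible in tier 2): TC = 11,670×€40.70 + (11,670/864.7)×339 + (864.7/2)×0.26×€40.70 = €484,119.28.
EOQ at €40.48 = 867.0 < 4600, so use break Q=4600: TC = 11,670×€40.48 + (11,670/4600.0)×339 + (4600.0/2)×0.26×€40.48 = €497,468.67.
Lowest total cost is €484,119.28 at Q = 864.7.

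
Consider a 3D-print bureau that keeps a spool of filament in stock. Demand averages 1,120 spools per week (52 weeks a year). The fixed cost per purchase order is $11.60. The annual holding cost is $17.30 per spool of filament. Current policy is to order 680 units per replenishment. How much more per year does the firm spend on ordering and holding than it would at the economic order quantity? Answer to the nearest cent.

Annual demand D = 1,120 × 52 = 58,240.
EOQ = √(2DS/H) = √(2 × 58,240 × 11.6 / 17.3) ≈ 279.47.
Cost at Q* = (D/Q*)S + (Q*/2)H = √(2DSH) ≈ $4,834.79.
Cost at Q = 680: (58,240/680)×11.6 + (680/2)×17.3 = $993.51 + $5,882.00 = $6,875.51.
Excess = $6,875.51 − $4,834.79 = $2,040.71.

Extra cost ≈ $2,040.71 per year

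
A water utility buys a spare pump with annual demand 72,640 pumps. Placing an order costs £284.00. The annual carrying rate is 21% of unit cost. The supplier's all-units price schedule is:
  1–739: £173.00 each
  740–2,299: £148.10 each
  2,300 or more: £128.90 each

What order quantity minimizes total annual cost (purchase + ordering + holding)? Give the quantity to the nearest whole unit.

Holding cost per unit per year at price C is H = 0.21·C.
For each price level, check whether its EOQ is feasible; otherwise the best quantity at that price is the breakpoint.
Tier 1 (£173.00): EOQ = 1065.7 exceeds tier's upper bound 739, so this tier is dominated.
EOQ at £148.10 = 1151.8 (feasible in tier 2): TC = 72,640×£148.10 + (72,640/1151.8)×284 + (1151.8/2)×0.21×£148.10 = £10,793,805.95.
EOQ at £128.90 = 1234.6 < 2300, so use break Q=2300: TC = 72,640×£128.90 + (72,640/2300.0)×284 + (2300.0/2)×0.21×£128.90 = £9,403,394.81.
Lowest total cost is £9,403,394.81 at Q = 2300.0.

Q* ≈ 2,300 pumps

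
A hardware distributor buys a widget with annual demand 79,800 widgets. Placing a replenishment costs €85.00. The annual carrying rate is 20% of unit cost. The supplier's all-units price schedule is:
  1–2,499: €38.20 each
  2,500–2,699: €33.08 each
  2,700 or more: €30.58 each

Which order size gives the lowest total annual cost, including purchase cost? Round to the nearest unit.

Holding cost per unit per year at price C is H = 0.20·C.
Candidates are each tier's EOQ (if it falls in that tier) and each price-break quantity.
EOQ at €38.20 = 1332.5 (feasible in tier 1): TC = 79,800×€38.20 + (79,800/1332.5)×85 + (1332.5/2)×0.20×€38.20 = €3,058,540.58.
EOQ at €33.08 = 1432.0 < 2500, so use break Q=2500: TC = 79,800×€33.08 + (79,800/2500.0)×85 + (2500.0/2)×0.20×€33.08 = €2,650,767.20.
EOQ at €30.58 = 1489.3 < 2700, so use break Q=2700: TC = 79,800×€30.58 + (79,800/2700.0)×85 + (2700.0/2)×0.20×€30.58 = €2,451,052.82.
Lowest total cost is €2,451,052.82 at Q = 2700.0.

Q* ≈ 2,700 widgets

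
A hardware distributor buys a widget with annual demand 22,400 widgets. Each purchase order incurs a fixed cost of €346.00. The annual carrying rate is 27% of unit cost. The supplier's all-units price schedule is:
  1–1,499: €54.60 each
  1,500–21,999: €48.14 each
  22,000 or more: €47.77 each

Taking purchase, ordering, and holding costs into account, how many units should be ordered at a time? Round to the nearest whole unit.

Holding cost per unit per year at price C is H = 0.27·C.
Evaluate total cost at each tier's feasible EOQ or, if the EOQ is below the tier, at the tier's minimum quantity.
EOQ at €54.60 = 1025.4 (feasible in tier 1): TC = 22,400×€54.60 + (22,400/1025.4)×346 + (1025.4/2)×0.27×€54.60 = €1,238,156.64.
EOQ at €48.14 = 1092.0 < 1500, so use break Q=1500: TC = 22,400×€48.14 + (22,400/1500.0)×346 + (1500.0/2)×0.27×€48.14 = €1,093,251.28.
EOQ at €47.77 = 1096.3 < 22000, so use break Q=22000: TC = 22,400×€47.77 + (22,400/22000.0)×346 + (22000.0/2)×0.27×€47.77 = €1,212,277.19.
Lowest total cost is €1,093,251.28 at Q = 1500.0.

Q* ≈ 1,500 widgets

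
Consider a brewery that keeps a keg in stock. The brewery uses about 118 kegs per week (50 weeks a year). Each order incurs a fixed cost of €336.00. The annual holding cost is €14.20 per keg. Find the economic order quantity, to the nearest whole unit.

Q* ≈ 528 kegs

Annual demand D = 118 × 50 = 5,900.
EOQ = √(2DS / H) = √(2 × 5,900 × 336 / 14.2).
= √(3,964,800 / 14.2) = √279,211.2676 ≈ 528.404.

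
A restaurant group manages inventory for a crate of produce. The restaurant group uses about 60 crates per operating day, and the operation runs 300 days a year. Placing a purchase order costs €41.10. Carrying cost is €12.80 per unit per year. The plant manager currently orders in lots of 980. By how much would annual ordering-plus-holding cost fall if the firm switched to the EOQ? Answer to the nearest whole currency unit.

Extra cost ≈ €2,675 per year

Annual demand D = 60 × 300 = 18,000.
EOQ = √(2DS/H) = √(2 × 18,000 × 41.1 / 12.8) ≈ 339.99.
Cost at Q* = (D/Q*)S + (Q*/2)H = √(2DSH) ≈ €4,351.88.
Cost at Q = 980: (18,000/980)×41.1 + (980/2)×12.8 = €754.90 + €6,272.00 = €7,026.90.
Excess = €7,026.90 − €4,351.88 = €2,675.02.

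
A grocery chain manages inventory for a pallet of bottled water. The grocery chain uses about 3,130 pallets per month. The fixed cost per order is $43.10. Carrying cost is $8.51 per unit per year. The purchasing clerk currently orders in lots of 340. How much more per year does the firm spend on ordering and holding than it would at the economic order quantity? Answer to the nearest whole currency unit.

Annual demand D = 3,130 × 12 = 37,560.
EOQ = √(2DS/H) = √(2 × 37,560 × 43.1 / 8.51) ≈ 616.81.
Cost at Q* = (D/Q*)S + (Q*/2)H = √(2DSH) ≈ $5,249.06.
Cost at Q = 340: (37,560/340)×43.1 + (340/2)×8.51 = $4,761.28 + $1,446.70 = $6,207.98.
Excess = $6,207.98 − $5,249.06 = $958.93.

Extra cost ≈ $959 per year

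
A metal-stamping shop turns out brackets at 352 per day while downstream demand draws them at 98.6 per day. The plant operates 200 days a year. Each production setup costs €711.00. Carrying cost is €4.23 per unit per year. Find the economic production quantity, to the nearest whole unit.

Annual demand D = 98.6 × 200 = 19,720.
Production build-up factor (1 − d/p) = 1 − 98.6/352 = 0.7199.
Q* = √(2DS / (H(1 − d/p))) = √(2 × 19,720 × 711 / (4.23 × 0.7199)).
= √(28,041,840 / 3.0451) ≈ 3034.598.

Q* ≈ 3,035 brackets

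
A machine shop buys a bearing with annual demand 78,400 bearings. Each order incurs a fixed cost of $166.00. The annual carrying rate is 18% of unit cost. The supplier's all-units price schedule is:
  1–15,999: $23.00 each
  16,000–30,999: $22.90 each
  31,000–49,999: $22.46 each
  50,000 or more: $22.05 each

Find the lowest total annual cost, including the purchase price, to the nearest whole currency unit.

TC* ≈ $1,813,581

Holding cost per unit per year at price C is H = 0.18·C.
Evaluate total cost at each tier's feasible EOQ or, if the EOQ is below the tier, at the tier's minimum quantity.
EOQ at $23.00 = 2507.4 (feasible in tier 1): TC = 78,400×$23.00 + (78,400/2507.4)×166 + (2507.4/2)×0.18×$23.00 = $1,813,580.71.
EOQ at $22.90 = 2512.9 < 16000, so use break Q=16000: TC = 78,400×$22.90 + (78,400/16000.0)×166 + (16000.0/2)×0.18×$22.90 = $1,829,149.40.
EOQ at $22.46 = 2537.4 < 31000, so use break Q=31000: TC = 78,400×$22.46 + (78,400/31000.0)×166 + (31000.0/2)×0.18×$22.46 = $1,823,947.22.
EOQ at $22.05 = 2560.9 < 50000, so use break Q=50000: TC = 78,400×$22.05 + (78,400/50000.0)×166 + (50000.0/2)×0.18×$22.05 = $1,828,205.29.
Lowest total cost among the candidates is at Q = 2507.4.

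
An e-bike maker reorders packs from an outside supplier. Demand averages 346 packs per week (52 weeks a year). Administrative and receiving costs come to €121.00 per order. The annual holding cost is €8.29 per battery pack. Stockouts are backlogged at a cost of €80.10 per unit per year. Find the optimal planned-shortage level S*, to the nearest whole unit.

Annual demand D = 346 × 52 = 17,992.
With planned backorders, Q* = √(2DS/H) · √((H+B)/B).
√(2DS/H) = √(2 × 17,992 × 121 / 8.29) = 724.720.
√((H+B)/B) = √((8.29+80.1)/80.1) = 1.0505.
Q* ≈ 761.299.
S* = Q* · H/(H+B) = 761.299 × 8.29/88.39 ≈ 71.401.

S* ≈ 71 packs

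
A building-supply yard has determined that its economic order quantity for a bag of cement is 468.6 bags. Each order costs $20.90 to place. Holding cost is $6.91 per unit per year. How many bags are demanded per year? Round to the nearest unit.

Squaring Q* = √(2DS/H) gives Q*² = 2DS/H.
From Q* = √(2DS/H): D = Q*²H / (2S) = 468.6² × 6.91 / (2 × 20.9) = 36299.976.

D ≈ 36,300 bags per year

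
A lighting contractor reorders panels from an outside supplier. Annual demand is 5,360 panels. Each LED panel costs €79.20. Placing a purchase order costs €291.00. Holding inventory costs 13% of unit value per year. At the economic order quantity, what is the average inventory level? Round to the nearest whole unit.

Average inventory ≈ 275 panels

Holding cost H = 0.13 × €79.20 = €10.2960 per unit per year.
The optimal lot size = √(2DS/H) = √(2 × 5,360 × 291 / 10.296) ≈ 550.44.
Average inventory = Q*/2 ≈ 550.44 / 2 = 275.220.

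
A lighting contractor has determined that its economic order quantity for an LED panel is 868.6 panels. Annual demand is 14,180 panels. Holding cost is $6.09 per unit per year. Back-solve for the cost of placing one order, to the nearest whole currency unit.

Squaring Q* = √(2DS/H) gives Q*² = 2DS/H.
From Q* = √(2DS/H): S = Q*²H / (2D) = 868.6² × 6.09 / (2 × 14,180) = 162.0133.

S ≈ $162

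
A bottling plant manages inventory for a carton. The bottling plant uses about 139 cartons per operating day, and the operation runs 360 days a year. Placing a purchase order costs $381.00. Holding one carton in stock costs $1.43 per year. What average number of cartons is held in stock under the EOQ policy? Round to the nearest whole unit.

Average inventory ≈ 2,582 cartons

Annual demand D = 139 × 360 = 50,040.
EOQ = √(2DS/H) = √(2 × 50,040 × 381 / 1.43) ≈ 5163.78.
Average inventory = Q*/2 ≈ 5163.78 / 2 = 2581.892.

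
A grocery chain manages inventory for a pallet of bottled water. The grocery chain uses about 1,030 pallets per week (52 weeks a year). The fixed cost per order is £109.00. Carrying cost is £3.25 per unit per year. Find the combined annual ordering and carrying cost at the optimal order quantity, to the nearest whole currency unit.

TC* ≈ £6,160

Annual demand D = 1,030 × 52 = 53,560.
EOQ = √(2DS/H) = √(2 × 53,560 × 109 / 3.25) ≈ 1895.43.
At Q*, ordering cost (D/Q*)S equals holding cost (Q*/2)H, each = √(DSH/2).
Minimum total = √(2DSH) = √(2 × 53,560 × 109 × 3.25) ≈ 6160.135.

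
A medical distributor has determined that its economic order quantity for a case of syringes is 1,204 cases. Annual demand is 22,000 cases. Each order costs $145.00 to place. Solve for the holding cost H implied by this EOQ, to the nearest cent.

H ≈ $4.40

Squaring Q* = √(2DS/H) gives Q*² = 2DS/H.
From Q* = √(2DS/H): H = 2DS / Q*² = 2 × 22,000 × 145 / 1,204² = 4.4012.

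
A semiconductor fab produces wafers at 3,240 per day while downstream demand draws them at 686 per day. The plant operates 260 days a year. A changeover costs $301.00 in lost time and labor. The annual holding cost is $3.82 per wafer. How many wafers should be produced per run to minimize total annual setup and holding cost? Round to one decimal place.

Q* ≈ 5,971.4 wafers

Annual demand D = 686 × 260 = 178,360.
Production build-up factor (1 − d/p) = 1 − 686/3,240 = 0.7883.
Q* = √(2DS / (H(1 − d/p))) = √(2 × 178,360 × 301 / (3.82 × 0.7883)).
= √(107,372,720 / 3.0112) ≈ 5971.416.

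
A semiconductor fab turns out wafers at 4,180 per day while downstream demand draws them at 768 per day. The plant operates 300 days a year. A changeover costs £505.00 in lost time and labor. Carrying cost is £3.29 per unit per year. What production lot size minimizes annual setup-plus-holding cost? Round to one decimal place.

Annual demand D = 768 × 300 = 230,400.
Production build-up factor (1 − d/p) = 1 − 768/4,180 = 0.8163.
Q* = √(2DS / (H(1 − d/p))) = √(2 × 230,400 × 505 / (3.29 × 0.8163)).
= √(232,704,000 / 2.6855) ≈ 9308.669.

Q* ≈ 9,308.7 wafers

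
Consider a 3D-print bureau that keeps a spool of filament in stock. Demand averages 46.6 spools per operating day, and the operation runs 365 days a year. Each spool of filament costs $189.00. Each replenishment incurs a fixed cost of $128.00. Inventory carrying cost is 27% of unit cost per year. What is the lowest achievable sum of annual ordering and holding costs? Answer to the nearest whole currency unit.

TC* ≈ $14,906

Annual demand D = 46.6 × 365 = 17,009.
Holding cost H = 0.27 × $189.00 = $51.0300 per unit per year.
The optimal lot size = √(2DS/H) = √(2 × 17,009 × 128 / 51.03) ≈ 292.11.
At the optimum the two cost components are equal, so total cost = 2·(Q*/2)H = Q*·H.
Minimum total = √(2DSH) = √(2 × 17,009 × 128 × 51.03) ≈ 14906.379.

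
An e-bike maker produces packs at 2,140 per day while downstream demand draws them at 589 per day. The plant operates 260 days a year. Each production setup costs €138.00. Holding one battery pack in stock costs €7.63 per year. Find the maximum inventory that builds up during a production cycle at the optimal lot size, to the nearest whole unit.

Annual demand D = 589 × 260 = 153,140.
Production build-up factor (1 − d/p) = 1 − 589/2,140 = 0.7248.
Q* = √(2DS / (H(1 − d/p))) = √(2 × 153,140 × 138 / (7.63 × 0.7248)).
= √(42,266,640 / 5.53) ≈ 2764.634.
Maximum inventory = Q*(1 − d/p) = 2764.634 × 0.7248 ≈ 2003.713.

I_max ≈ 2,004 packs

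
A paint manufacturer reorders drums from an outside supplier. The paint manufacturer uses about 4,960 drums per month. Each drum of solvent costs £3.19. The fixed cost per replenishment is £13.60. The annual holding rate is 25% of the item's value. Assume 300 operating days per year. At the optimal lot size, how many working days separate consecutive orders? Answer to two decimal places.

T ≈ 7.18 days

Annual demand D = 4,960 × 12 = 59,520.
Holding cost H = 0.25 × £3.19 = £0.7975 per unit per year.
The optimal lot size = √(2DS/H) = √(2 × 59,520 × 13.6 / 0.7975) ≈ 1424.79.
Cycle time = Q*/D × 300 = 1424.79 / 59,520 × 300 ≈ 7.181 days.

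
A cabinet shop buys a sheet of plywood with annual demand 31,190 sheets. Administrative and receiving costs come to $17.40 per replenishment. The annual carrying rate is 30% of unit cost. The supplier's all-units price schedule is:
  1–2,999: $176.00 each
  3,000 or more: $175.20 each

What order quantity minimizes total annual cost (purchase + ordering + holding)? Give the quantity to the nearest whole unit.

Q* ≈ 143 sheets

Holding cost per unit per year at price C is H = 0.30·C.
Evaluate total cost at each tier's feasible EOQ or, if the EOQ is below the tier, at the tier's minimum quantity.
EOQ at $176.00 = 143.4 (feasible in tier 1): TC = 31,190×$176.00 + (31,190/143.4)×17.4 + (143.4/2)×0.30×$176.00 = $5,497,010.32.
EOQ at $175.20 = 143.7 < 3000, so use break Q=3000: TC = 31,190×$175.20 + (31,190/3000.0)×17.4 + (3000.0/2)×0.30×$175.20 = $5,543,508.90.
Lowest total cost is $5,497,010.32 at Q = 143.4.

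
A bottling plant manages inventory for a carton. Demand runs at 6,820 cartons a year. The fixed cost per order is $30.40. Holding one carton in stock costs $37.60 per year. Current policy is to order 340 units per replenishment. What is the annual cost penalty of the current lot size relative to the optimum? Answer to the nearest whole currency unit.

EOQ = √(2DS/H) = √(2 × 6,820 × 30.4 / 37.6) ≈ 105.01.
Cost at Q* = (D/Q*)S + (Q*/2)H = √(2DSH) ≈ $3,948.55.
Cost at Q = 340: (6,820/340)×30.4 + (340/2)×37.6 = $609.79 + $6,392.00 = $7,001.79.
Excess = $7,001.79 − $3,948.55 = $3,053.24.

Extra cost ≈ $3,053 per year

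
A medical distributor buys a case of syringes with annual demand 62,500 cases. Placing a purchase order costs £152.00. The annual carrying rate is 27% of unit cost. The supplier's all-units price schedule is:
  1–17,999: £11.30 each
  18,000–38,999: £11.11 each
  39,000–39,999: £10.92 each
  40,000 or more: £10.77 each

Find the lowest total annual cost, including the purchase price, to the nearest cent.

Holding cost per unit per year at price C is H = 0.27·C.
Candidates are each tier's EOQ (if it falls in that tier) and each price-break quantity.
EOQ at £11.30 = 2495.5 (feasible in tier 1): TC = 62,500×£11.30 + (62,500/2495.5)×152 + (2495.5/2)×0.27×£11.30 = £713,863.74.
EOQ at £11.11 = 2516.7 < 18000, so use break Q=18000: TC = 62,500×£11.11 + (62,500/18000.0)×152 + (18000.0/2)×0.27×£11.11 = £721,900.08.
EOQ at £10.92 = 2538.5 < 39000, so use break Q=39000: TC = 62,500×£10.92 + (62,500/39000.0)×152 + (39000.0/2)×0.27×£10.92 = £740,237.39.
EOQ at £10.77 = 2556.2 < 40000, so use break Q=40000: TC = 62,500×£10.77 + (62,500/40000.0)×152 + (40000.0/2)×0.27×£10.77 = £731,520.50.
Lowest total cost among the candidates is at Q = 2495.5.

TC* ≈ £713,863.74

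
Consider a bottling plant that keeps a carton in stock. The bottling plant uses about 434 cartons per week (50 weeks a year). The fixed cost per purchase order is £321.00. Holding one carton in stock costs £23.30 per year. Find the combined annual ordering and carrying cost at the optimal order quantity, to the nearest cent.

Annual demand D = 434 × 50 = 21,700.
Q* = √(2DS/H) = √(2 × 21,700 × 321 / 23.3) ≈ 773.25.
At Q*, ordering cost (D/Q*)S equals holding cost (Q*/2)H, each = √(DSH/2).
Minimum total = √(2DSH) = √(2 × 21,700 × 321 × 23.3) ≈ 18016.704.

TC* ≈ £18,016.70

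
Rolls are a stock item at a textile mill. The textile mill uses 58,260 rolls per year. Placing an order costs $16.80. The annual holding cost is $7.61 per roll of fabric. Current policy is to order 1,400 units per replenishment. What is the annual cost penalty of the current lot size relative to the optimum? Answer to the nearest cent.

EOQ = √(2DS/H) = √(2 × 58,260 × 16.8 / 7.61) ≈ 507.18.
Cost at Q* = (D/Q*)S + (Q*/2)H = √(2DSH) ≈ $3,859.64.
Cost at Q = 1,400: (58,260/1,400)×16.8 + (1,400/2)×7.61 = $699.12 + $5,327.00 = $6,026.12.
Excess = $6,026.12 − $3,859.64 = $2,166.48.

Extra cost ≈ $2,166.48 per year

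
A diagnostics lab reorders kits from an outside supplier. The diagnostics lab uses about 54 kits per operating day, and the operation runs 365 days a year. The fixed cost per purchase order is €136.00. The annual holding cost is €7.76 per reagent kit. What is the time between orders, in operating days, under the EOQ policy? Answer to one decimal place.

T ≈ 15.4 days

Annual demand D = 54 × 365 = 19,710.
EOQ = √(2DS/H) = √(2 × 19,710 × 136 / 7.76) ≈ 831.18.
Cycle time = Q*/D × 365 = 831.18 / 19,710 × 365 ≈ 15.392 days.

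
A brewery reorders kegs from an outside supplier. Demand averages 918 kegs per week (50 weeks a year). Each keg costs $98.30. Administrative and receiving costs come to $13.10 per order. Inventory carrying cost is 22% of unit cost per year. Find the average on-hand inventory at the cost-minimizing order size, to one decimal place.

Annual demand D = 918 × 50 = 45,900.
Holding cost H = 0.22 × $98.30 = $21.6260 per unit per year.
EOQ = √(2DS/H) = √(2 × 45,900 × 13.1 / 21.626) ≈ 235.81.
Average inventory = Q*/2 ≈ 235.81 / 2 = 117.907.

Average inventory ≈ 117.9 kegs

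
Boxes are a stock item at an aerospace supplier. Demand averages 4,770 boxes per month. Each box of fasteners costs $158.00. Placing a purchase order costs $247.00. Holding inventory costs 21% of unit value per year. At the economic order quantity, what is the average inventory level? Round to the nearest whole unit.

Average inventory ≈ 462 boxes

Annual demand D = 4,770 × 12 = 57,240.
Holding cost H = 0.21 × $158.00 = $33.1800 per unit per year.
EOQ = √(2DS/H) = √(2 × 57,240 × 247 / 33.18) ≈ 923.16.
Average inventory = Q*/2 ≈ 923.16 / 2 = 461.578.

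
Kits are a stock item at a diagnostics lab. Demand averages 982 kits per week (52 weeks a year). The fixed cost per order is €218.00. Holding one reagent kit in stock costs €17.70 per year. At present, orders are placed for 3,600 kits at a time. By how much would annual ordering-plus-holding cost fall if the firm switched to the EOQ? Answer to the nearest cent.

Extra cost ≈ €15,100.98 per year

Annual demand D = 982 × 52 = 51,064.
EOQ = √(2DS/H) = √(2 × 51,064 × 218 / 17.7) ≈ 1121.54.
Cost at Q* = (D/Q*)S + (Q*/2)H = √(2DSH) ≈ €19,851.22.
Cost at Q = 3,600: (51,064/3,600)×218 + (3,600/2)×17.7 = €3,092.21 + €31,860.00 = €34,952.21.
Excess = €34,952.21 − €19,851.22 = €15,100.98.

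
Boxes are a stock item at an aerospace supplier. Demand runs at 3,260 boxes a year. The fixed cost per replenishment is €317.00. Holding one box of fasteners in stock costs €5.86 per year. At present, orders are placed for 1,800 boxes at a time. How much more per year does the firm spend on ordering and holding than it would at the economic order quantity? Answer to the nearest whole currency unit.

Extra cost ≈ €2,368 per year

EOQ = √(2DS/H) = √(2 × 3,260 × 317 / 5.86) ≈ 593.89.
Cost at Q* = (D/Q*)S + (Q*/2)H = √(2DSH) ≈ €3,480.18.
Cost at Q = 1,800: (3,260/1,800)×317 + (1,800/2)×5.86 = €574.12 + €5,274.00 = €5,848.12.
Excess = €5,848.12 − €3,480.18 = €2,367.94.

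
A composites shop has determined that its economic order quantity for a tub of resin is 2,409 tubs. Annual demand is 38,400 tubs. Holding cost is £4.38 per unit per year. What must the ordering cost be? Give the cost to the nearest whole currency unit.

S ≈ £331

Squaring Q* = √(2DS/H) gives Q*² = 2DS/H.
From Q* = √(2DS/H): S = Q*²H / (2D) = 2,409² × 4.38 / (2 × 38,400) = 330.9684.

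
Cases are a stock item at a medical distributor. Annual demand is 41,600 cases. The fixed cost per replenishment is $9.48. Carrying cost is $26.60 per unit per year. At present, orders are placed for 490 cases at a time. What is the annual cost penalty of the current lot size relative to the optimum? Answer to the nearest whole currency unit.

Extra cost ≈ $2,741 per year

EOQ = √(2DS/H) = √(2 × 41,600 × 9.48 / 26.6) ≈ 172.20.
Cost at Q* = (D/Q*)S + (Q*/2)H = √(2DSH) ≈ $4,580.43.
Cost at Q = 490: (41,600/490)×9.48 + (490/2)×26.6 = $804.83 + $6,517.00 = $7,321.83.
Excess = $7,321.83 − $4,580.43 = $2,741.40.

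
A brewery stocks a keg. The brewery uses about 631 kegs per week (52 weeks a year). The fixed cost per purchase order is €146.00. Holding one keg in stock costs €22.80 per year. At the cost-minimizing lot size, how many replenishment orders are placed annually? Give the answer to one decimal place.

N ≈ 50.6 orders per year

Annual demand D = 631 × 52 = 32,812.
EOQ = √(2DS/H) = √(2 × 32,812 × 146 / 22.8) ≈ 648.25.
Orders per year = D / Q* = 32,812 / 648.25 ≈ 50.617.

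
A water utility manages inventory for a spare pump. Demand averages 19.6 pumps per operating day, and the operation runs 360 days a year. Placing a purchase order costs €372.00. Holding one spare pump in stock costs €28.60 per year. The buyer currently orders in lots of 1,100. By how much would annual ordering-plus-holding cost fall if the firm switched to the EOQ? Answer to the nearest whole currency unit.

Extra cost ≈ €5,863 per year

Annual demand D = 19.6 × 360 = 7,056.
EOQ = √(2DS/H) = √(2 × 7,056 × 372 / 28.6) ≈ 428.43.
Cost at Q* = (D/Q*)S + (Q*/2)H = √(2DSH) ≈ €12,253.18.
Cost at Q = 1,100: (7,056/1,100)×372 + (1,100/2)×28.6 = €2,386.21 + €15,730.00 = €18,116.21.
Excess = €18,116.21 − €12,253.18 = €5,863.03.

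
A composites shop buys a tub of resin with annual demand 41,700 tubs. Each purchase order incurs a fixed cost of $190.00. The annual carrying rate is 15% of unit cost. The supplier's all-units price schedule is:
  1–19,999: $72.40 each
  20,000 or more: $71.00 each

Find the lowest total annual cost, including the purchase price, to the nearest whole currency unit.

Holding cost per unit per year at price C is H = 0.15·C.
For each price level, check whether its EOQ is feasible; otherwise the best quantity at that price is the breakpoint.
EOQ at $72.40 = 1207.9 (feasible in tier 1): TC = 41,700×$72.40 + (41,700/1207.9)×190 + (1207.9/2)×0.15×$72.40 = $3,032,198.21.
EOQ at $71.00 = 1219.8 < 20000, so use break Q=20000: TC = 41,700×$71.00 + (41,700/20000.0)×190 + (20000.0/2)×0.15×$71.00 = $3,067,596.15.
Lowest total cost among the candidates is at Q = 1207.9.

TC* ≈ $3,032,198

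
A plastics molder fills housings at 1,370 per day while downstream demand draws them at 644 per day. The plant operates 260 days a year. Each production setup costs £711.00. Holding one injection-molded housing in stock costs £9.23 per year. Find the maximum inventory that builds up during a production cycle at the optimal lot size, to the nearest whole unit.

Annual demand D = 644 × 260 = 167,440.
Production build-up factor (1 − d/p) = 1 − 644/1,370 = 0.5299.
Q* = √(2DS / (H(1 − d/p))) = √(2 × 167,440 × 711 / (9.23 × 0.5299)).
= √(238,099,680 / 4.8912) ≈ 6977.029.
Maximum inventory = Q*(1 − d/p) = 6977.029 × 0.5299 ≈ 3697.316.

I_max ≈ 3,697 housings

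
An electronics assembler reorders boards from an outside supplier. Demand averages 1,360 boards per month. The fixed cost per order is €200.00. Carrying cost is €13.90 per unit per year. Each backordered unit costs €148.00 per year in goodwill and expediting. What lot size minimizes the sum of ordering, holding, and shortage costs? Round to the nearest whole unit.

Q* ≈ 717 boards

Annual demand D = 1,360 × 12 = 16,320.
With planned backorders, Q* = √(2DS/H) · √((H+B)/B).
√(2DS/H) = √(2 × 16,320 × 200 / 13.9) = 685.303.
√((H+B)/B) = √((13.9+148)/148) = 1.0459.
Q* ≈ 716.762.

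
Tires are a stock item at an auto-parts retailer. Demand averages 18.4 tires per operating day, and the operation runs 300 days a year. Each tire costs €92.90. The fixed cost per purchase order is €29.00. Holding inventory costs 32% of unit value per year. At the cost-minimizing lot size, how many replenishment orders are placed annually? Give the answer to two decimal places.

N ≈ 53.19 orders per year

Annual demand D = 18.4 × 300 = 5,520.
Holding cost H = 0.32 × €92.90 = €29.7280 per unit per year.
EOQ = √(2DS/H) = √(2 × 5,520 × 29 / 29.728) ≈ 103.78.
Orders per year = D / Q* = 5,520 / 103.78 ≈ 53.191.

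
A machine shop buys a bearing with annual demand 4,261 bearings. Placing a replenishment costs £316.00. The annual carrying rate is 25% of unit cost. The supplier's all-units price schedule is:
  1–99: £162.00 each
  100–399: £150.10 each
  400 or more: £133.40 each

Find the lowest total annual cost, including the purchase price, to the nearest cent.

TC* ≈ £578,453.59

Holding cost per unit per year at price C is H = 0.25·C.
For each price level, check whether its EOQ is feasible; otherwise the best quantity at that price is the breakpoint.
Tier 1 (£162.00): EOQ = 257.9 exceeds tier's upper bound 99, so this tier is dominated.
EOQ at £150.10 = 267.9 (feasible in tier 2): TC = 4,261×£150.10 + (4,261/267.9)×316 + (267.9/2)×0.25×£150.10 = £649,628.61.
EOQ at £133.40 = 284.2 < 400, so use break Q=400: TC = 4,261×£133.40 + (4,261/400.0)×316 + (400.0/2)×0.25×£133.40 = £578,453.59.
Lowest total cost among the candidates is at Q = 400.0.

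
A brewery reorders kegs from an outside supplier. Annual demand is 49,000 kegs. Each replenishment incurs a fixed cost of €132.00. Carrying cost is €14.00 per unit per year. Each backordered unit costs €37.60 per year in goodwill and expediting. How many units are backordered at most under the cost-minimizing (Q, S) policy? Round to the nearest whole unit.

S* ≈ 306 kegs

With planned backorders, Q* = √(2DS/H) · √((H+B)/B).
√(2DS/H) = √(2 × 49,000 × 132 / 14) = 961.249.
√((H+B)/B) = √((14+37.6)/37.6) = 1.1715.
Q* ≈ 1126.074.
S* = Q* · H/(H+B) = 1126.074 × 14/51.6 ≈ 305.524.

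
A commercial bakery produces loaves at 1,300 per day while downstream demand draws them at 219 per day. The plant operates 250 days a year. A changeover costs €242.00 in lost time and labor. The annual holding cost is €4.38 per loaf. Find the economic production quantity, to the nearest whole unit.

Annual demand D = 219 × 250 = 54,750.
Production build-up factor (1 − d/p) = 1 − 219/1,300 = 0.8315.
Q* = √(2DS / (H(1 − d/p))) = √(2 × 54,750 × 242 / (4.38 × 0.8315)).
= √(26,499,000 / 3.6421) ≈ 2697.345.

Q* ≈ 2,697 loaves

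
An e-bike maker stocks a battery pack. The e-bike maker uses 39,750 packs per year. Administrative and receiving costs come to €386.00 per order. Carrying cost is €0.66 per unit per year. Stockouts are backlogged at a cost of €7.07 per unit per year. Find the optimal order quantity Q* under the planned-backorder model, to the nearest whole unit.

With planned backorders, Q* = √(2DS/H) · √((H+B)/B).
√(2DS/H) = √(2 × 39,750 × 386 / 0.66) = 6818.758.
√((H+B)/B) = √((0.66+7.07)/7.07) = 1.0456.
Q* ≈ 7129.930.

Q* ≈ 7,130 packs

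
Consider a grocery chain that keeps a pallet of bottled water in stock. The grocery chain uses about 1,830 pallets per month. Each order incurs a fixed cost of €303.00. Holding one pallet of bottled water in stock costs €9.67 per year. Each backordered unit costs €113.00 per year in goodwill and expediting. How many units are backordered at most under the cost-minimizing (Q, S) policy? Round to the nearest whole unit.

S* ≈ 96 pallets

Annual demand D = 1,830 × 12 = 21,960.
With planned backorders, Q* = √(2DS/H) · √((H+B)/B).
√(2DS/H) = √(2 × 21,960 × 303 / 9.67) = 1173.111.
√((H+B)/B) = √((9.67+113)/113) = 1.0419.
Q* ≈ 1222.276.
S* = Q* · H/(H+B) = 1222.276 × 9.67/122.67 ≈ 96.351.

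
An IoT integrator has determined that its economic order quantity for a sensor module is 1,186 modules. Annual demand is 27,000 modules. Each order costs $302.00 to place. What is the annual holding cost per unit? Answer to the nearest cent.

The basic EOQ model gives Q* = √(2DS/H); rearrange for the unknown.
From Q* = √(2DS/H): H = 2DS / Q*² = 2 × 27,000 × 302 / 1,186² = 11.5939.

H ≈ $11.59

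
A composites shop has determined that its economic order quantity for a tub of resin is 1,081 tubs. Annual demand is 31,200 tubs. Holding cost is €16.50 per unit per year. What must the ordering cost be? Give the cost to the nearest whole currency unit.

The basic EOQ model gives Q* = √(2DS/H); rearrange for the unknown.
From Q* = √(2DS/H): S = Q*²H / (2D) = 1,081² × 16.5 / (2 × 31,200) = 308.9945.

S ≈ €309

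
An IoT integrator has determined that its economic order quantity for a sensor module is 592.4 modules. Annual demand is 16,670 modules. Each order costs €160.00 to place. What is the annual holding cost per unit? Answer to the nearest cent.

H ≈ €15.20

The basic EOQ model gives Q* = √(2DS/H); rearrange for the unknown.
From Q* = √(2DS/H): H = 2DS / Q*² = 2 × 16,670 × 160 / 592.4² = 15.2004.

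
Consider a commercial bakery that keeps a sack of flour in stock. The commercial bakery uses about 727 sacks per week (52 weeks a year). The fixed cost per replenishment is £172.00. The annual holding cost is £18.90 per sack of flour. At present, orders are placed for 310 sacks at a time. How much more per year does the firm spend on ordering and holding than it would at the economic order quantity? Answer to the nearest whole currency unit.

Annual demand D = 727 × 52 = 37,804.
EOQ = √(2DS/H) = √(2 × 37,804 × 172 / 18.9) ≈ 829.50.
Cost at Q* = (D/Q*)S + (Q*/2)H = √(2DSH) ≈ £15,677.58.
Cost at Q = 310: (37,804/310)×172 + (310/2)×18.9 = £20,975.12 + £2,929.50 = £23,904.62.
Excess = £23,904.62 − £15,677.58 = £8,227.04.

Extra cost ≈ £8,227 per year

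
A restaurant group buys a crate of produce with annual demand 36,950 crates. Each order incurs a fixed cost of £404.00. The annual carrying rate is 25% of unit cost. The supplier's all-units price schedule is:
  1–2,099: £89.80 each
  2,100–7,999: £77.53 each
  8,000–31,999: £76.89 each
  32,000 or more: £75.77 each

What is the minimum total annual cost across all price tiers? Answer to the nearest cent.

TC* ≈ £2,892,193.60

Holding cost per unit per year at price C is H = 0.25·C.
For each price level, check whether its EOQ is feasible; otherwise the best quantity at that price is the breakpoint.
EOQ at £89.80 = 1153.2 (feasible in tier 1): TC = 36,950×£89.80 + (36,950/1153.2)×404 + (1153.2/2)×0.25×£89.80 = £3,343,999.35.
EOQ at £77.53 = 1241.1 < 2100, so use break Q=2100: TC = 36,950×£77.53 + (36,950/2100.0)×404 + (2100.0/2)×0.25×£77.53 = £2,892,193.60.
EOQ at £76.89 = 1246.3 < 8000, so use break Q=8000: TC = 36,950×£76.89 + (36,950/8000.0)×404 + (8000.0/2)×0.25×£76.89 = £2,919,841.48.
EOQ at £75.77 = 1255.4 < 32000, so use break Q=32000: TC = 36,950×£75.77 + (36,950/32000.0)×404 + (32000.0/2)×0.25×£75.77 = £3,103,247.99.
Lowest total cost among the candidates is at Q = 2100.0.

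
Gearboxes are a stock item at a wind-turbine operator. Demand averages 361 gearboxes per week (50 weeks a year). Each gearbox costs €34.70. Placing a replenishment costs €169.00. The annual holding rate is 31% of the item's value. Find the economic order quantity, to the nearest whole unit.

Annual demand D = 361 × 50 = 18,050.
Holding cost H = 0.31 × €34.70 = €10.7570 per unit per year.
EOQ = √(2DS / H) = √(2 × 18,050 × 169 / 10.757).
= √(6,100,900 / 10.757) = √567,156.2703 ≈ 753.098.

Q* ≈ 753 gearboxes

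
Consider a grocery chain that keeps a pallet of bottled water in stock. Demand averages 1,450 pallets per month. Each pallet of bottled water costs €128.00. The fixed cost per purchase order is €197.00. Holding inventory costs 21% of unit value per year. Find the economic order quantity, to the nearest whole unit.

Annual demand D = 1,450 × 12 = 17,400.
Holding cost H = 0.21 × €128.00 = €26.8800 per unit per year.
EOQ = √(2DS / H) = √(2 × 17,400 × 197 / 26.88).
= √(6,855,600 / 26.88) = √255,044.6429 ≈ 505.019.

Q* ≈ 505 pallets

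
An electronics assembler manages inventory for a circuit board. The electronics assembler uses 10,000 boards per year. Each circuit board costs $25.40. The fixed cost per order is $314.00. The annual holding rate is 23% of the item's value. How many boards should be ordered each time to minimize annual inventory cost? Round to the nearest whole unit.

Holding cost H = 0.23 × $25.40 = $5.8420 per unit per year.
EOQ = √(2DS / H) = √(2 × 10,000 × 314 / 5.842).
= √(6,280,000 / 5.842) = √1,074,974.3239 ≈ 1036.810.

Q* ≈ 1,037 boards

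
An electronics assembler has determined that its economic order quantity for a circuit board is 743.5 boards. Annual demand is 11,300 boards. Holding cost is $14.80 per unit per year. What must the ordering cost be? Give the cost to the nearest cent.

The basic EOQ model gives Q* = √(2DS/H); rearrange for the unknown.
From Q* = √(2DS/H): S = Q*²H / (2D) = 743.5² × 14.8 / (2 × 11,300) = 362.0055.

S ≈ $362.01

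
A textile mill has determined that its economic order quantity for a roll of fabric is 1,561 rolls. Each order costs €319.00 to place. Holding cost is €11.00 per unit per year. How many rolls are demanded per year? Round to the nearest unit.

Squaring Q* = √(2DS/H) gives Q*² = 2DS/H.
From Q* = √(2DS/H): D = Q*²H / (2S) = 1,561² × 11 / (2 × 319) = 42012.431.

D ≈ 42,012 rolls per year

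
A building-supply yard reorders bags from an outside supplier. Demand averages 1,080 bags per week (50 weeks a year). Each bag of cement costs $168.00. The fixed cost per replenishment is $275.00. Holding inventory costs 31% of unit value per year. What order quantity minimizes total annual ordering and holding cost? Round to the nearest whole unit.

Q* ≈ 755 bags

Annual demand D = 1,080 × 50 = 54,000.
Holding cost H = 0.31 × $168.00 = $52.0800 per unit per year.
EOQ = √(2DS / H) = √(2 × 54,000 × 275 / 52.08).
= √(29,700,000 / 52.08) = √570,276.4977 ≈ 755.167.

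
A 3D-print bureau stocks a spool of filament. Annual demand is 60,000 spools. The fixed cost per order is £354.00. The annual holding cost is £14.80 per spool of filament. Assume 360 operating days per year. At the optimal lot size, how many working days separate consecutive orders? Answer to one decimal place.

The optimal lot size = √(2DS/H) = √(2 × 60,000 × 354 / 14.8) ≈ 1694.19.
Cycle time = Q*/D × 360 = 1694.19 / 60,000 × 360 ≈ 10.165 days.

T ≈ 10.2 days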